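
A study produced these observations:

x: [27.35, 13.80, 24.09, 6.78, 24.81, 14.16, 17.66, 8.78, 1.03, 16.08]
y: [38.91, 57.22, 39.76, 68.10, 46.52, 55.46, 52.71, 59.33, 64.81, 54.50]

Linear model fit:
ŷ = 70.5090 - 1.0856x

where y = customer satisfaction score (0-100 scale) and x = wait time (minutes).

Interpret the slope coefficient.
For each additional minute of wait time, predicted satisfaction score decreases by approximately 1.0856 points.

The slope β₁ = -1.0856 gives the rate at which the fitted satisfaction score changes with wait time.

Interpretation:
- Wait time up by 1 minute → predicted satisfaction score decreases by 1.0856 points
- The effect is assumed constant over the observed range of x (linearity)
- The sign (−) gives the direction; the magnitude 1.0856 gives the size of the effect per minute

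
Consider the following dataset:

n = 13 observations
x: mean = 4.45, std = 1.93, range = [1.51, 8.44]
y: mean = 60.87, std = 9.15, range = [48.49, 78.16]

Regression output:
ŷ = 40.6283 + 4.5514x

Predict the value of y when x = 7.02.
ŷ = 72.5791

Plug x = 7.02 into the fitted line:

ŷ = 40.6283 + 4.5514 × 7.02
ŷ = 40.6283 + 31.9508
ŷ = 72.5791

This is the fitted mean response at that x — an individual observation would come with a wider prediction interval.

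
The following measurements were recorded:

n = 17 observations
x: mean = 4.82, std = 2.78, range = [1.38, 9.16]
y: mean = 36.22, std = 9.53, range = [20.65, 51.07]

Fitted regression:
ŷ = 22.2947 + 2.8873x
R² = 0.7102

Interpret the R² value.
About 71.02% of the variability in y is accounted for by the regression on x (R² = 0.7102) — a strong linear fit.

The coefficient of determination R² is the fraction of the total variation in y that the fitted line accounts for.

Here R² = 0.7102:
- Explained: 71.02% of the variation in y
- Unexplained (residual): 100% − 71.02% = 28.98%
- Rule of thumb (below 0.3 weak; 0.3 to below 0.7 moderate; 0.7 and above strong) → strong

Note: R² never decreases when predictors are added, so it should not be used alone to compare models of different size.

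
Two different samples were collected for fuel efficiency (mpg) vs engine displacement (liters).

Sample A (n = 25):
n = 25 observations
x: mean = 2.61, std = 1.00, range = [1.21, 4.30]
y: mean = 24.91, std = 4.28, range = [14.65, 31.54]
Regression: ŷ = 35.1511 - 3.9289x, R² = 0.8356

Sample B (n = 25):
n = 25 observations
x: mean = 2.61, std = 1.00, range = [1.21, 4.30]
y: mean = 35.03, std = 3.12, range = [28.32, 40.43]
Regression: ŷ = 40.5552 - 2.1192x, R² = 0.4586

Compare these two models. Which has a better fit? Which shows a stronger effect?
Model A has the better fit (R² = 0.8356 vs 0.4586). Model A shows the stronger effect (|β₁| = 3.9289 vs 2.1192).

Model Comparison:

Fit — compare R²:
- Model A: R² = 0.8356 → 83.56% of variance in fuel efficiency explained
- Model B: R² = 0.4586 → 45.86% of variance in fuel efficiency explained
- 0.8356 > 0.4586 → Model A has the better fit

Which has the larger per-liter effect? (|β₁|)
- Model A: β₁ = -3.9289 → predicted fuel efficiency falls 3.9289 mpg per additional liter of engine displacement
- Model B: β₁ = -2.1192 → predicted fuel efficiency falls 2.1192 mpg per additional liter of engine displacement
- |-3.9289| > |-2.1192| → Model A shows the stronger marginal effect

Notes:
- The two samples could reflect different populations, time periods, or measurement quality.
- A steeper slope doesn't make a better model if the scatter around the line is large.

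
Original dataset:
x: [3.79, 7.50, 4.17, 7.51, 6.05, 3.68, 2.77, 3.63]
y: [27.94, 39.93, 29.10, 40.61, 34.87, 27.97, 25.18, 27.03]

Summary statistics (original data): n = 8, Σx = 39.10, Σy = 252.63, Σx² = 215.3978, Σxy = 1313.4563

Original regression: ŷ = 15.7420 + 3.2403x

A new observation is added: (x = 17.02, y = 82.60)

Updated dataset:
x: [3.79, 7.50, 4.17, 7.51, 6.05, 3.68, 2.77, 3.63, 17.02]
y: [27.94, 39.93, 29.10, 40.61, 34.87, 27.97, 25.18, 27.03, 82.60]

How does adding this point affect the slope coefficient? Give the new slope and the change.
New slope β₁ = 4.0542 versus 3.2403 before: a change of +0.8139 (+25.1%).

x = 17.02 lies well outside the original x-range [2.77, 7.51] (x̄ ≈ 4.89), so this observation has high leverage and can move the slope substantially.

Step 1: Update the sums with the new point (n goes from 8 to 9)
Σx  = 39.10 + 17.02 = 56.12
Σy  = 252.63 + 82.60 = 335.23
Σx² = 215.3978 + 17.02² = 215.3978 + 289.6804 = 505.0782
Σxy = 1313.4563 + 17.02×82.60 = 1313.4563 + 1405.8520 = 2719.3083

Step 2: Recompute the slope with b₁ = (nΣxy − ΣxΣy) / (nΣx² − (Σx)²)
Numerator   = 9×2719.3083 − 56.12×335.23 = 24473.7747 − 18813.1076 = 5660.6671
Denominator = 9×505.0782 − 56.12² = 4545.7038 − 3149.4544 = 1396.2494
b₁(new) = 5660.6671 / 1396.2494 = 4.0542

(Same formula on the original sums: (8×1313.4563 − 39.10×252.63) / (8×215.3978 − 39.10²) = 629.8174 / 194.3724 = 3.2403, matching the given fit.)

Step 3: Change in slope
Δβ₁ = 4.0542 − 3.2403 = +0.8139
Relative change = +0.8139 / 3.2403 × 100% = +25.1%
→ the slope increases when the point is added.

A high-leverage point only changes the slope if it is off the original line; here y = 82.60 is above the original trend, so the slope increases.
In practice: check such a point for data-entry or measurement error.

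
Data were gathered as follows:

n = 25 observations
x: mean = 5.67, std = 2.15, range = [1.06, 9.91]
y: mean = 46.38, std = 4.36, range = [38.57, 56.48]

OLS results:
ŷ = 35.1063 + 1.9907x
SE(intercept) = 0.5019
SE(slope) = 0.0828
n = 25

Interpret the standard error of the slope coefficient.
The slope 1.9907 is pinned down to within about ±0.0828 (one SE) by these data — relative uncertainty 4.2%, i.e. precise.

What SE measures:
- The standard error quantifies the sampling variability of the coefficient estimate
- It is the estimated standard deviation of β̂₁ across hypothetical repeated samples of the same size
- Smaller SE → more precise estimate

Relative precision:
- SE / |β̂₁| = 0.0828 / 1.9907 = 4.2%
- Rule of thumb (under 20%: precise; 20% to under 50%: moderately precise; 50% or more: imprecise) → precise

Link to interval estimation: a confidence interval for β₁ is β̂₁ ± t* × 0.0828, so SE sets the half-width per unit of t*.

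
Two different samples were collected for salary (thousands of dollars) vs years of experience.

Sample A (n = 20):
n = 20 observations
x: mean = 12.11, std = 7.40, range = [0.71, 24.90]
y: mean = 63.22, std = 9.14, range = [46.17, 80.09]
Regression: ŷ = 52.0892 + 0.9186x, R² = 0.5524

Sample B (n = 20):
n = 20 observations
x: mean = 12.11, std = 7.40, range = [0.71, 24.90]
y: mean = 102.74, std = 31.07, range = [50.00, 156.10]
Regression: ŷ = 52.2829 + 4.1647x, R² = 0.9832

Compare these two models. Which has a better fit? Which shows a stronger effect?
Model B has the better fit (R² = 0.9832 vs 0.5524). Model B shows the stronger effect (|β₁| = 4.1647 vs 0.9186).

Model Comparison:

Fit — compare R²:
- Model A: R² = 0.5524 → 55.24% of variance in salary explained
- Model B: R² = 0.9832 → 98.32% of variance in salary explained
- 0.9832 > 0.5524 → Model B has the better fit

Effect size (slope magnitude):
- Model A: β₁ = 0.9186 → predicted salary rises 0.9186 thousand dollars per additional year of experience
- Model B: β₁ = 4.1647 → predicted salary rises 4.1647 thousand dollars per additional year of experience
- |0.9186| < |4.1647| → Model B shows the stronger marginal effect

Note: The two samples could reflect different populations, time periods, or measurement quality.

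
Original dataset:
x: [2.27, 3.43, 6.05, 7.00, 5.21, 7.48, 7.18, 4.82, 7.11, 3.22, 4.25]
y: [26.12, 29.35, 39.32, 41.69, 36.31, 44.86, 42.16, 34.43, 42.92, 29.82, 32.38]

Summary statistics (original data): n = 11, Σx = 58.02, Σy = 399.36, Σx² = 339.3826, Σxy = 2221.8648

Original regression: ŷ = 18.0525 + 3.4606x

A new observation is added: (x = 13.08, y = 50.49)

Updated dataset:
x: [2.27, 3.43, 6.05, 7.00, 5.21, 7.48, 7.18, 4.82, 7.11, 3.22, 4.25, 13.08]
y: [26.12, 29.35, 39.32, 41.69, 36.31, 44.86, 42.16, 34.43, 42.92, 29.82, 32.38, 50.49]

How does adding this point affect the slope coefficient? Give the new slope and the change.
New slope β₁ = 2.4317 versus 3.4606 before: a change of -1.0289 (-29.7%).

x = 13.08 lies well outside the original x-range [2.27, 7.48] (x̄ ≈ 5.27), so this observation has high leverage and can move the slope substantially.

Step 1: Update the sums with the new point (n goes from 11 to 12)
Σx  = 58.02 + 13.08 = 71.10
Σy  = 399.36 + 50.49 = 449.85
Σx² = 339.3826 + 13.08² = 339.3826 + 171.0864 = 510.4690
Σxy = 2221.8648 + 13.08×50.49 = 2221.8648 + 660.4092 = 2882.2740

Step 2: Recompute the slope with b₁ = (nΣxy − ΣxΣy) / (nΣx² − (Σx)²)
Numerator   = 12×2882.2740 − 71.10×449.85 = 34587.2880 − 31984.3350 = 2602.9530
Denominator = 12×510.4690 − 71.10² = 6125.6280 − 5055.2100 = 1070.4180
b₁(new) = 2602.9530 / 1070.4180 = 2.4317

(Same formula on the original sums: (11×2221.8648 − 58.02×399.36) / (11×339.3826 − 58.02²) = 1269.6456 / 366.8882 = 3.4606, matching the given fit.)

Step 3: Change in slope
Δβ₁ = 2.4317 − 3.4606 = -1.0289
Relative change = -1.0289 / 3.4606 × 100% = -29.7%
→ the slope decreases when the point is added.

A high-leverage point only changes the slope if it is off the original line; here y = 50.49 is below the original trend, so the slope decreases.
In practice: examine leverage (hᵢ) and Cook's distance rather than deleting it automatically.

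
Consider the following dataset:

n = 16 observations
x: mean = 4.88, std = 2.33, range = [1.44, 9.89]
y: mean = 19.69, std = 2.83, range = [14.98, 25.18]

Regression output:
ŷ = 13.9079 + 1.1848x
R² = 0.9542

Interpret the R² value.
The model explains 95.42% of the variance in y (R² = 0.9542), leaving 4.58% unexplained; the fit is strong.

R² (coefficient of determination) measures the proportion of variance in y explained by the regression model.

Here R² = 0.9542:
- Explained: 95.42% of the variation in y
- Unexplained (residual): 100% − 95.42% = 4.58%
- Rule of thumb (below 0.3 weak; 0.3 to below 0.7 moderate; 0.7 and above strong) → strong

Equivalently, for simple linear regression R² = r², so |r| = √0.9542 ≈ 0.9768.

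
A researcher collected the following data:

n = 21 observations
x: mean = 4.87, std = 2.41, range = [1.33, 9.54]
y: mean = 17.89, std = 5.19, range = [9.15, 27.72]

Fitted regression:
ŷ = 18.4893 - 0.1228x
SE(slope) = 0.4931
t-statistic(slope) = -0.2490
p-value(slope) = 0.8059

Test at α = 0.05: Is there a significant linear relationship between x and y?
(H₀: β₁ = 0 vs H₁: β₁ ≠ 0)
p-value = 0.8059 ≥ α = 0.05, so we fail to reject H₀. The relationship is not significant.

Hypothesis test for the slope coefficient:

H₀: β₁ = 0 (no linear relationship)
H₁: β₁ ≠ 0 (linear relationship exists)

Test statistic: t = β̂₁ / SE(β̂₁) = -0.1228 / 0.4931 = -0.2490

p = 0.8059: how often a slope estimate this far from 0 (in SE units) would arise by chance if β₁ were truly 0.

Decision rule: reject H₀ if p-value < α.
p-value = 0.8059 ≥ α = 0.05 → fail to reject H₀.

There is not sufficient evidence at the 5% significance level to conclude that a linear relationship exists between x and y.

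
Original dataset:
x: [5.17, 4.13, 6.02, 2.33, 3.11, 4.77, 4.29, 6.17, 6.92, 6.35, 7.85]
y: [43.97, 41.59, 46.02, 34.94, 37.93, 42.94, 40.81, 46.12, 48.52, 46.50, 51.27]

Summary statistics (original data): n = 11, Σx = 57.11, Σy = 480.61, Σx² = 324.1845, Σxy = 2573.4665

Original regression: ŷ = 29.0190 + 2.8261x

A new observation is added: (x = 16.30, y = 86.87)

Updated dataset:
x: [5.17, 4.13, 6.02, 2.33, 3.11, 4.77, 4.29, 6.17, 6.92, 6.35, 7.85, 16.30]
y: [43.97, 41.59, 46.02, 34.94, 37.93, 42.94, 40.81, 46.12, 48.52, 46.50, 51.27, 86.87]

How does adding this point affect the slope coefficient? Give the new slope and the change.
New slope β₁ = 3.6785 versus 2.8261 before: a change of +0.8524 (+30.2%).

x = 16.30 lies well outside the original x-range [2.33, 7.85] (x̄ ≈ 5.19), so this observation has high leverage and can move the slope substantially.

Step 1: Update the sums with the new point (n goes from 11 to 12)
Σx  = 57.11 + 16.30 = 73.41
Σy  = 480.61 + 86.87 = 567.48
Σx² = 324.1845 + 16.30² = 324.1845 + 265.6900 = 589.8745
Σxy = 2573.4665 + 16.30×86.87 = 2573.4665 + 1415.9810 = 3989.4475

Step 2: Recompute the slope with b₁ = (nΣxy − ΣxΣy) / (nΣx² − (Σx)²)
Numerator   = 12×3989.4475 − 73.41×567.48 = 47873.3700 − 41658.7068 = 6214.6632
Denominator = 12×589.8745 − 73.41² = 7078.4940 − 5389.0281 = 1689.4659
b₁(new) = 6214.6632 / 1689.4659 = 3.6785

(Same formula on the original sums: (11×2573.4665 − 57.11×480.61) / (11×324.1845 − 57.11²) = 860.4944 / 304.4774 = 2.8261, matching the given fit.)

Step 3: Change in slope
Δβ₁ = 3.6785 − 2.8261 = +0.8524
Relative change = +0.8524 / 2.8261 × 100% = +30.2%
→ the slope increases when the point is added.

Because the point sits above the extension of the original line at a high-leverage x, it tilts the fit up.
In practice: examine leverage (hᵢ) and Cook's distance rather than deleting it automatically.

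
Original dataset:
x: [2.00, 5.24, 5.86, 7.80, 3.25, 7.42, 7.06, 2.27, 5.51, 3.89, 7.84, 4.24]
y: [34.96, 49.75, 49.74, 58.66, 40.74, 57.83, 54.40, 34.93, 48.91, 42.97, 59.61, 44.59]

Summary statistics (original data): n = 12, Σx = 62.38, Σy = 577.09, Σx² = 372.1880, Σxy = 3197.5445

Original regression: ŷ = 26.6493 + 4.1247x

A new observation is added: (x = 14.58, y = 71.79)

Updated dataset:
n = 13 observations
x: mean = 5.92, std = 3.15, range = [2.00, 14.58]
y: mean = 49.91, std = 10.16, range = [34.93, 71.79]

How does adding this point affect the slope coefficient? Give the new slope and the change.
The slope changes from 4.1247 to 3.1191 (change of -1.0056, or -24.4%).

x = 14.58 lies well outside the original x-range [2.00, 7.84] (x̄ ≈ 5.20), so this observation has high leverage and can move the slope substantially.

Step 1: Update the sums with the new point (n goes from 12 to 13)
Σx  = 62.38 + 14.58 = 76.96
Σy  = 577.09 + 71.79 = 648.88
Σx² = 372.1880 + 14.58² = 372.1880 + 212.5764 = 584.7644
Σxy = 3197.5445 + 14.58×71.79 = 3197.5445 + 1046.6982 = 4244.2427

Step 2: Recompute the slope with b₁ = (nΣxy − ΣxΣy) / (nΣx² − (Σx)²)
Numerator   = 13×4244.2427 − 76.96×648.88 = 55175.1551 − 49937.8048 = 5237.3503
Denominator = 13×584.7644 − 76.96² = 7601.9372 − 5922.8416 = 1679.0956
b₁(new) = 5237.3503 / 1679.0956 = 3.1191

(Same formula on the original sums: (12×3197.5445 − 62.38×577.09) / (12×372.1880 − 62.38²) = 2371.6598 / 574.9916 = 4.1247, matching the given fit.)

Step 3: Change in slope
Δβ₁ = 3.1191 − 4.1247 = -1.0056
Relative change = -1.0056 / 4.1247 × 100% = -24.4%
→ the slope decreases when the point is added.

Because the point sits below the extension of the original line at a high-leverage x, it tilts the fit down.
In practice: refit with and without it and report both if conclusions differ.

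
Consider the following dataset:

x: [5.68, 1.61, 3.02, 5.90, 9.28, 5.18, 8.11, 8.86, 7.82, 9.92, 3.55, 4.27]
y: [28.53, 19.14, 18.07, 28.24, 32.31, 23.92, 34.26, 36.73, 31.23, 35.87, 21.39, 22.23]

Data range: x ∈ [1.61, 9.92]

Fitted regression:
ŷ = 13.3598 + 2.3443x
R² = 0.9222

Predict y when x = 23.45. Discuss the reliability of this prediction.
ŷ = 68.3336, but this is extrapolation (above the data range [1.61, 9.92]) and may be unreliable.

Prediction calculation:
ŷ = 13.3598 + 2.3443 × 23.45
ŷ = 68.3336

Reliability:
- Data range: x ∈ [1.61, 9.92]
- Prediction point: x = 23.45 is 13.53 units above the observed range → this is EXTRAPOLATION, not interpolation

Why that matters here:
- The linear relationship may not hold outside the observed range
- R² describes fit only over the sampled x values; it says nothing about behaviour beyond them
- Real relationships often flatten, saturate, or turn nonlinear at extremes

A defensible statement: 'if the linear trend continued to x = 23.45, y would be about 68.3336' — the premise is untested.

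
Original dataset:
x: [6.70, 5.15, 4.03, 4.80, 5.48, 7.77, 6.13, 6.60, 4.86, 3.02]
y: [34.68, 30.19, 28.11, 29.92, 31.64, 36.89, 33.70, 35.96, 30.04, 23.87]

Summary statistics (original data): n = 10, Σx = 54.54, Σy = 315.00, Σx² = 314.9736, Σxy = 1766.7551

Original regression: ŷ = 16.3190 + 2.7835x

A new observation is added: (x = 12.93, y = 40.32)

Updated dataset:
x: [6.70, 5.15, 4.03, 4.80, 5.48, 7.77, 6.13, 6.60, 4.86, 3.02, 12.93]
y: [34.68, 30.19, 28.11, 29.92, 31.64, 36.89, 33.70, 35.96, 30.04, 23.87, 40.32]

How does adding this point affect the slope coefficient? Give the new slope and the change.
Adding the point moves β₁ from 2.7835 to 1.5908, i.e. it decreases by 1.1927 (-42.8%).

x = 12.93 lies well outside the original x-range [3.02, 7.77] (x̄ ≈ 5.45), so this observation has high leverage and can move the slope substantially.

Step 1: Update the sums with the new point (n goes from 10 to 11)
Σx  = 54.54 + 12.93 = 67.47
Σy  = 315.00 + 40.32 = 355.32
Σx² = 314.9736 + 12.93² = 314.9736 + 167.1849 = 482.1585
Σxy = 1766.7551 + 12.93×40.32 = 1766.7551 + 521.3376 = 2288.0927

Step 2: Recompute the slope with b₁ = (nΣxy − ΣxΣy) / (nΣx² − (Σx)²)
Numerator   = 11×2288.0927 − 67.47×355.32 = 25169.0197 − 23973.4404 = 1195.5793
Denominator = 11×482.1585 − 67.47² = 5303.7435 − 4552.2009 = 751.5426
b₁(new) = 1195.5793 / 751.5426 = 1.5908

(Same formula on the original sums: (10×1766.7551 − 54.54×315.00) / (10×314.9736 − 54.54²) = 487.4510 / 175.1244 = 2.7835, matching the given fit.)

Step 3: Change in slope
Δβ₁ = 1.5908 − 2.7835 = -1.1927
Relative change = -1.1927 / 2.7835 × 100% = -42.8%
→ the slope decreases when the point is added.

A high-leverage point only changes the slope if it is off the original line; here y = 40.32 is below the original trend, so the slope decreases.
In practice: examine leverage (hᵢ) and Cook's distance rather than deleting it automatically.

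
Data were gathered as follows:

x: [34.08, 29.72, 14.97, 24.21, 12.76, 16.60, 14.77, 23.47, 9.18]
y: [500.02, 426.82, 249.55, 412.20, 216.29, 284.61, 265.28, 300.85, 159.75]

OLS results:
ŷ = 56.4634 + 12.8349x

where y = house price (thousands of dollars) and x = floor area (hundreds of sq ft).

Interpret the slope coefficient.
For each additional hundred sq ft of floor area, predicted house price increases by approximately 12.8349 thousand dollars.

The slope β₁ = 12.8349 gives the rate at which the fitted house price changes with floor area.

Interpretation:
- Floor area up by 1 hundred sq ft → predicted house price increases by 12.8349 thousand dollars
- The effect is assumed constant over the observed range of x (linearity)
- The slope describes association in these data, not necessarily a causal effect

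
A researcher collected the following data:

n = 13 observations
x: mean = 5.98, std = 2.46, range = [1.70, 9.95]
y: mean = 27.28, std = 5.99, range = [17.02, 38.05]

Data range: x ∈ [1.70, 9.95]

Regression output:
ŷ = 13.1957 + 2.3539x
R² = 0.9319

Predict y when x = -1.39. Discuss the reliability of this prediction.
The equation gives ŷ = 9.9238; however x = -1.39 is 3.09 units below the observed range, so this extrapolated value should not be trusted.

Prediction calculation:
ŷ = 13.1957 + 2.3539 × (-1.39)
ŷ = 9.9238

Reliability:
- Data range: x ∈ [1.70, 9.95]
- Prediction point: x = -1.39 is 3.09 units below the observed range → this is EXTRAPOLATION, not interpolation

Why that matters here:
- The linear relationship may not hold outside the observed range
- The standard error of prediction grows with (x − x̄)², and x = -1.39 is far from x̄ = 5.98
- There are no observations near this x to validate the fitted line there

The R² = 0.9319 only validates the fit within [1.70, 9.95]; treat ŷ = 9.9238 with caution.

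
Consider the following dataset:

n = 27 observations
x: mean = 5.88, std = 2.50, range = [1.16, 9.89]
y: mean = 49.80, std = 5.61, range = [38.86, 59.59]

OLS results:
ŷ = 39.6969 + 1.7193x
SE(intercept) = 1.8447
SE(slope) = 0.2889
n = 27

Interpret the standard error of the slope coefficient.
SE(β̂₁) = 0.2889 is the estimated standard deviation of the slope estimate across repeated samples; relative to β̂₁ = 1.7193 that is 16.8%, a precise estimate.

SE(β̂₁) = 0.2889 says: if we drew many samples of n = 27 from the same population and refit each time, the fitted slopes would scatter with a standard deviation of roughly 0.2889 around the true β₁.

Relative precision:
- SE / |β̂₁| = 0.2889 / 1.7193 = 16.8%
- Rule of thumb (under 20%: precise; 20% to under 50%: moderately precise; 50% or more: imprecise) → precise

Rough 95% range (±2 SE): 1.7193 ± 0.5778 → (1.1415, 2.2971).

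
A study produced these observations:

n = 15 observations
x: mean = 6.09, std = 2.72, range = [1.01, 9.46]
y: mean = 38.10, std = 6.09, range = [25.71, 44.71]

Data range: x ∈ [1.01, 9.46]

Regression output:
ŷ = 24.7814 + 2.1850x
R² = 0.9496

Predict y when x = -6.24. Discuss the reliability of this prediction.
The equation gives ŷ = 11.1470; however x = -6.24 is 7.25 units below the observed range, so this extrapolated value should not be trusted.

Prediction calculation:
ŷ = 24.7814 + 2.1850 × (-6.24)
ŷ = 11.1470

Reliability:
- Data range: x ∈ [1.01, 9.46]
- Prediction point: x = -6.24 is 7.25 units below the observed range → this is EXTRAPOLATION, not interpolation

Why that matters here:
- Real relationships often flatten, saturate, or turn nonlinear at extremes
- The linear relationship may not hold outside the observed range
- There are no observations near this x to validate the fitted line there

A defensible statement: 'if the linear trend continued to x = -6.24, y would be about 11.1470' — the premise is untested.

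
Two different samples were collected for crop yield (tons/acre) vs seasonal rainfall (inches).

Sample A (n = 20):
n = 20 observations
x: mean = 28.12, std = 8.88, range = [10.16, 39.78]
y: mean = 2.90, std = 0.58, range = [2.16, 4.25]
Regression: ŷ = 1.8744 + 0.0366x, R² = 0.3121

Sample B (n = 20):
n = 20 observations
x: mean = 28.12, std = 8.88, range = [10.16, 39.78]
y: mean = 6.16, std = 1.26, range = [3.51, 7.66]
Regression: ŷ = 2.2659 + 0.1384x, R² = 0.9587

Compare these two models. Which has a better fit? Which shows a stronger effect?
Model B has the better fit (R² = 0.9587 vs 0.3121). Model B shows the stronger effect (|β₁| = 0.1384 vs 0.0366).

Model Comparison:

Which explains more variance? (R²)
- Model A: R² = 0.3121 → 31.21% of variance in crop yield explained
- Model B: R² = 0.9587 → 95.87% of variance in crop yield explained
- 0.9587 > 0.3121 → Model B has the better fit

Which has the larger per-inch effect? (|β₁|)
- Model A: β₁ = 0.0366 → predicted crop yield rises 0.0366 tons/acre per additional inch of rainfall
- Model B: β₁ = 0.1384 → predicted crop yield rises 0.1384 tons/acre per additional inch of rainfall
- |0.0366| < |0.1384| → Model B shows the stronger marginal effect

Notes:
- The two samples could reflect different populations, time periods, or measurement quality.
- A better fit (higher R²) doesn't necessarily mean a more important relationship.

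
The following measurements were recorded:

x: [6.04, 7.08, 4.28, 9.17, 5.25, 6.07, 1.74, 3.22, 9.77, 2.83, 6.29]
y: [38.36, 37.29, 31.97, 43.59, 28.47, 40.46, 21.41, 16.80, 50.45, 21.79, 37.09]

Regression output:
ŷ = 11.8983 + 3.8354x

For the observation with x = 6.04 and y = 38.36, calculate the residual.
Residual = 3.2959

The residual is the difference between the actual value and the predicted value:

Residual = y - ŷ

Step 1: Calculate predicted value
ŷ = 11.8983 + 3.8354 × 6.04
ŷ = 35.0641

Step 2: Calculate residual
Residual = 38.36 - 35.0641
Residual = 3.2959

Sign check: y > ŷ, so the point is above the line and the fit underestimates here.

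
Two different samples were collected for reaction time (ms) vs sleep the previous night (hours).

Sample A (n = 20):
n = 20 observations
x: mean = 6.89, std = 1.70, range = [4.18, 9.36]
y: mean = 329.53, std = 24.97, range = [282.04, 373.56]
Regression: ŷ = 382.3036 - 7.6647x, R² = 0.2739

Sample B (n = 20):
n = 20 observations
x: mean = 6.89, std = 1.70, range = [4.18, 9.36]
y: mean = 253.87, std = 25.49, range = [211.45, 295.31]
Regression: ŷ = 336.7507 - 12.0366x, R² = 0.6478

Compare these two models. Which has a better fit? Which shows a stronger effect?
Model B has the better fit (R² = 0.6478 vs 0.2739). Model B shows the stronger effect (|β₁| = 12.0366 vs 7.6647).

Model Comparison:

Fit — compare R²:
- Model A: R² = 0.2739 → 27.39% of variance in reaction time explained
- Model B: R² = 0.6478 → 64.78% of variance in reaction time explained
- 0.6478 > 0.2739 → Model B has the better fit

Which has the larger per-hour effect? (|β₁|)
- Model A: β₁ = -7.6647 → predicted reaction time falls 7.6647 ms per additional hour of sleep
- Model B: β₁ = -12.0366 → predicted reaction time falls 12.0366 ms per additional hour of sleep
- |-7.6647| < |-12.0366| → Model B shows the stronger marginal effect

Note: A steeper slope doesn't make a better model if the scatter around the line is large.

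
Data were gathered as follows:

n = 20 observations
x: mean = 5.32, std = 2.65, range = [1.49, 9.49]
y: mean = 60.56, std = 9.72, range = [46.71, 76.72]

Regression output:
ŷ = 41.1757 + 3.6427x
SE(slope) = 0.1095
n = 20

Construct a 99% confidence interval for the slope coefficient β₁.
The 99% CI for β₁ is (3.3275, 3.9579)

Confidence interval for the slope:

The 99% CI for β₁ is: β̂₁ ± t*(α/2, n-2) × SE(β̂₁)

Step 1: Find critical t-value
- Confidence level = 0.99
- Degrees of freedom = n - 2 = 20 - 2 = 18
- t*(α/2, 18) = 2.8784

Step 2: Calculate margin of error
Margin = 2.8784 × 0.1095 = 0.3152

Step 3: Construct interval
CI = 3.6427 ± 0.3152
CI = (3.3275, 3.9579)

Interpretation: each one-unit increase in x is associated with a change in mean y of between 3.3275 and 3.9579, with 99% confidence.
Since 0 is outside the interval, a two-sided test at α = 0.01 would reject H₀: β₁ = 0.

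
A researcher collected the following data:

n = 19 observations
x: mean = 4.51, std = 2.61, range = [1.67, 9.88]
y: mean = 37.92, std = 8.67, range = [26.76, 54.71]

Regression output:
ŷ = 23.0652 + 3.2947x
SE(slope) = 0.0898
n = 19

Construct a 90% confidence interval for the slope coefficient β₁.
The 90% CI for β₁ is (3.1385, 3.4509)

Confidence interval for the slope:

The 90% CI for β₁ is: β̂₁ ± t*(α/2, n-2) × SE(β̂₁)

Step 1: Find critical t-value
- Confidence level = 0.9
- Degrees of freedom = n - 2 = 19 - 2 = 17
- t*(α/2, 17) = 1.7396

Step 2: Calculate margin of error
Margin = 1.7396 × 0.0898 = 0.1562

Step 3: Construct interval
CI = 3.2947 ± 0.1562
CI = (3.1385, 3.4509)

Interpretation: each one-unit increase in x is associated with a change in mean y of between 3.1385 and 3.4509, with 90% confidence.
The interval does not include 0, suggesting a significant linear relationship.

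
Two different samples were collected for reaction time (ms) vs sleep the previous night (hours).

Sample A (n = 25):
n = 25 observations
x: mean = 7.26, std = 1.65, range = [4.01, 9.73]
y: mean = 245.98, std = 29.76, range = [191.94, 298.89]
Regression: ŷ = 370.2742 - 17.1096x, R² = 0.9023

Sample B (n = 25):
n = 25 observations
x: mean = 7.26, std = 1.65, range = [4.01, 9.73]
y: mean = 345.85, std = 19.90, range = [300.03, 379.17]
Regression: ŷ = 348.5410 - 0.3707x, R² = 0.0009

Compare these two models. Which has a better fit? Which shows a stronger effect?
Model A has the better fit (R² = 0.9023 vs 0.0009). Model A shows the stronger effect (|β₁| = 17.1096 vs 0.3707).

Model Comparison:

Which explains more variance? (R²)
- Model A: R² = 0.9023 → 90.23% of variance in reaction time explained
- Model B: R² = 0.0009 → 0.09% of variance in reaction time explained
- 0.9023 > 0.0009 → Model A has the better fit

Effect size (slope magnitude):
- Model A: β₁ = -17.1096 → predicted reaction time falls 17.1096 ms per additional hour of sleep
- Model B: β₁ = -0.3707 → predicted reaction time falls 0.3707 ms per additional hour of sleep
- |-17.1096| > |-0.3707| → Model A shows the stronger marginal effect

Notes:
- The two samples could reflect different populations, time periods, or measurement quality.
- A better fit (higher R²) doesn't necessarily mean a more important relationship.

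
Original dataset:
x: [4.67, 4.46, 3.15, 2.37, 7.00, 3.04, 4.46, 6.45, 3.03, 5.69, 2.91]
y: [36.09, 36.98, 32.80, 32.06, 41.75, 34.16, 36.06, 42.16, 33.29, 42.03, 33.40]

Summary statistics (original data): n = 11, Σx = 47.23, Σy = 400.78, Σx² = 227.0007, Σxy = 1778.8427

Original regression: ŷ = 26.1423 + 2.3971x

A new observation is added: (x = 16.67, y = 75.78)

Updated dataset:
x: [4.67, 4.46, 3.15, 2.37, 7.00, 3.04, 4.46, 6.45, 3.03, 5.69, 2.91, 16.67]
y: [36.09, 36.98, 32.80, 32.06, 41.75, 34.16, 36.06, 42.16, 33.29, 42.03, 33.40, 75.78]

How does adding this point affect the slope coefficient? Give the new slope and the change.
Adding the point moves β₁ from 2.3971 to 3.0641, i.e. it increases by 0.6670 (+27.8%).

x = 16.67 lies well outside the original x-range [2.37, 7.00] (x̄ ≈ 4.29), so this observation has high leverage and can move the slope substantially.

Step 1: Update the sums with the new point (n goes from 11 to 12)
Σx  = 47.23 + 16.67 = 63.90
Σy  = 400.78 + 75.78 = 476.56
Σx² = 227.0007 + 16.67² = 227.0007 + 277.8889 = 504.8896
Σxy = 1778.8427 + 16.67×75.78 = 1778.8427 + 1263.2526 = 3042.0953

Step 2: Recompute the slope with b₁ = (nΣxy − ΣxΣy) / (nΣx² − (Σx)²)
Numerator   = 12×3042.0953 − 63.90×476.56 = 36505.1436 − 30452.1840 = 6052.9596
Denominator = 12×504.8896 − 63.90² = 6058.6752 − 4083.2100 = 1975.4652
b₁(new) = 6052.9596 / 1975.4652 = 3.0641

(Same formula on the original sums: (11×1778.8427 − 47.23×400.78) / (11×227.0007 − 47.23²) = 638.4303 / 266.3348 = 2.3971, matching the given fit.)

Step 3: Change in slope
Δβ₁ = 3.0641 − 2.3971 = +0.6670
Relative change = +0.6670 / 2.3971 × 100% = +27.8%
→ the slope increases when the point is added.

Because the point sits above the extension of the original line at a high-leverage x, it tilts the fit up.
In practice: refit with and without it and report both if conclusions differ; examine leverage (hᵢ) and Cook's distance rather than deleting it automatically.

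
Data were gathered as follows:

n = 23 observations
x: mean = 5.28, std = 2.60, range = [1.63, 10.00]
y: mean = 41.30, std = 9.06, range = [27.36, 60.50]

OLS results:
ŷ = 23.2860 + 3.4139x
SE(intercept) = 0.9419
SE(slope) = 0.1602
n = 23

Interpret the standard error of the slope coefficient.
SE(β̂₁) = 0.1602 is the estimated standard deviation of the slope estimate across repeated samples; relative to β̂₁ = 3.4139 that is 4.7%, a precise estimate.

What SE measures:
- The standard error quantifies the sampling variability of the coefficient estimate
- It is the estimated standard deviation of β̂₁ across hypothetical repeated samples of the same size
- Smaller SE → more precise estimate

Relative precision:
- SE / |β̂₁| = 0.1602 / 3.4139 = 4.7%
- Rule of thumb (under 20%: precise; 20% to under 50%: moderately precise; 50% or more: imprecise) → precise

Link to interval estimation: a confidence interval for β₁ is β̂₁ ± t* × 0.1602, so SE sets the half-width per unit of t*.

What drives SE(β̂₁): more residual scatter → larger SE; larger n (here n = 23) → smaller SE; wider spread of x values → smaller SE.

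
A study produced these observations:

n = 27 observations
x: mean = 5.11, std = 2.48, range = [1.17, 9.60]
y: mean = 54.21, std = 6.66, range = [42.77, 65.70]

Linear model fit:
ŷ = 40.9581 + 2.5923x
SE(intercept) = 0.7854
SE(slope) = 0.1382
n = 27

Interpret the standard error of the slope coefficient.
The slope 2.5923 is pinned down to within about ±0.1382 (one SE) by these data — relative uncertainty 5.3%, i.e. precise.

SE(β̂₁) = s / √Sxx, where s is the residual standard deviation and Sxx = Σ(x − x̄)². It is the yardstick for how far β̂₁ = 2.5923 could plausibly be from the true slope.

Relative precision:
- SE / |β̂₁| = 0.1382 / 2.5923 = 5.3%
- Rule of thumb (under 20%: precise; 20% to under 50%: moderately precise; 50% or more: imprecise) → precise

Rough 95% range (±2 SE): 2.5923 ± 0.2764 → (2.3159, 2.8687).

What drives SE(β̂₁): larger n (here n = 27) → smaller SE; more residual scatter → larger SE; wider spread of x values → smaller SE.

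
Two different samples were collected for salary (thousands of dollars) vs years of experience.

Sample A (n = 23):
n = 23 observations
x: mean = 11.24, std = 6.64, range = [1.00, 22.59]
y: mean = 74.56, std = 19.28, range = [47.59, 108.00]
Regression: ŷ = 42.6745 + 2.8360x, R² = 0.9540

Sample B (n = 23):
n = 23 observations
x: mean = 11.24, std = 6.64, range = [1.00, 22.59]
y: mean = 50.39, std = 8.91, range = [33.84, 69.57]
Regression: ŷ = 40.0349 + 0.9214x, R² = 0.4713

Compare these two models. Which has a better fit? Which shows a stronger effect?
Model A has the better fit (R² = 0.9540 vs 0.4713). Model A shows the stronger effect (|β₁| = 2.8360 vs 0.9214).

Model Comparison:

Which explains more variance? (R²)
- Model A: R² = 0.9540 → 95.40% of variance in salary explained
- Model B: R² = 0.4713 → 47.13% of variance in salary explained
- 0.9540 > 0.4713 → Model A has the better fit

Which has the larger per-year effect? (|β₁|)
- Model A: β₁ = 2.8360 → predicted salary rises 2.8360 thousand dollars per additional year of experience
- Model B: β₁ = 0.9214 → predicted salary rises 0.9214 thousand dollars per additional year of experience
- |2.8360| > |0.9214| → Model A shows the stronger marginal effect

Note: R² measures how tightly points cluster around the line; β₁ measures how steep the line is — they answer different questions.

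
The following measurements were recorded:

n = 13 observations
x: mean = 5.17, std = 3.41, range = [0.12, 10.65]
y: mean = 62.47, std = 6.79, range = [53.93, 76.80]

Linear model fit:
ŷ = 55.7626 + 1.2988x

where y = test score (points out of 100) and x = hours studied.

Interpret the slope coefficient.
For each additional hour of study time, predicted test score increases by approximately 1.2988 points.

The slope coefficient β₁ = 1.2988 represents the marginal effect of study time on test score.

Interpretation:
- Study time up by 1 hour → predicted test score increases by 1.2988 points
- This is a linear approximation: the same per-unit change is assumed across the whole observed x range

(β₀ = 55.7626 is the fitted value at x = 0 and is not part of the slope interpretation.)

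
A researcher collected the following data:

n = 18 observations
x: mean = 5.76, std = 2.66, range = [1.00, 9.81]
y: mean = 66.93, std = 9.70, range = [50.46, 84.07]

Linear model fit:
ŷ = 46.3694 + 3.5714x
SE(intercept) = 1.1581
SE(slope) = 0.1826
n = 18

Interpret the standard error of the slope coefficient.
SE(slope) = 0.1826 measures the uncertainty in the estimated slope. The coefficient is estimated precisely (SE/|β̂₁| = 5.1%).

SE(β̂₁) = 0.1826 says: if we drew many samples of n = 18 from the same population and refit each time, the fitted slopes would scatter with a standard deviation of roughly 0.1826 around the true β₁.

Relative precision:
- SE / |β̂₁| = 0.1826 / 3.5714 = 5.1%
- Rule of thumb (under 20%: precise; 20% to under 50%: moderately precise; 50% or more: imprecise) → precise

Link to interval estimation: a confidence interval for β₁ is β̂₁ ± t* × 0.1826, so SE sets the half-width per unit of t*.

What drives SE(β̂₁): more residual scatter → larger SE.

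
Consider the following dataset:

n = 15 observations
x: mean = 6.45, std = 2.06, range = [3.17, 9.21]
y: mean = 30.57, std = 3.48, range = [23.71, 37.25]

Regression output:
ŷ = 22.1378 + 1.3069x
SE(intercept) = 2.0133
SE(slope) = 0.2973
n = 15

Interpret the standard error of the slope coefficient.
The slope 1.3069 is pinned down to within about ±0.2973 (one SE) by these data — relative uncertainty 22.7%, i.e. moderately precise.

SE(β̂₁) = 0.2973 says: if we drew many samples of n = 15 from the same population and refit each time, the fitted slopes would scatter with a standard deviation of roughly 0.2973 around the true β₁.

Relative precision:
- SE / |β̂₁| = 0.2973 / 1.3069 = 22.7%
- Rule of thumb (under 20%: precise; 20% to under 50%: moderately precise; 50% or more: imprecise) → moderately precise

Link to the t-test: t = β̂₁ / SE(β̂₁) = 1.3069 / 0.2973 = 4.3959, the statistic for H₀: β₁ = 0.

What drives SE(β̂₁): more residual scatter → larger SE.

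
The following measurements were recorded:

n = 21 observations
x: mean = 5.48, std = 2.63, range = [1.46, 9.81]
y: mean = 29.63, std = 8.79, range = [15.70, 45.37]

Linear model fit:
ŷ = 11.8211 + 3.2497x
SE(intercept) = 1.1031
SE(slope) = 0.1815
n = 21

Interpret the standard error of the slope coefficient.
The slope 3.2497 is pinned down to within about ±0.1815 (one SE) by these data — relative uncertainty 5.6%, i.e. precise.

SE(β̂₁) = s / √Sxx, where s is the residual standard deviation and Sxx = Σ(x − x̄)². It is the yardstick for how far β̂₁ = 3.2497 could plausibly be from the true slope.

Relative precision:
- SE / |β̂₁| = 0.1815 / 3.2497 = 5.6%
- Rule of thumb (under 20%: precise; 20% to under 50%: moderately precise; 50% or more: imprecise) → precise

Link to the t-test: t = β̂₁ / SE(β̂₁) = 3.2497 / 0.1815 = 17.9047, the statistic for H₀: β₁ = 0.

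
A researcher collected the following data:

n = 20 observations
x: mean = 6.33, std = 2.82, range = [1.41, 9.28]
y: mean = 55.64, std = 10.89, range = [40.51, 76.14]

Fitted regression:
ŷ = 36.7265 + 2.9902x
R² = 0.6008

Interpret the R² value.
About 60.08% of the variability in y is accounted for by the regression on x (R² = 0.6008) — a moderate linear fit.

R² = 1 − SS_res/SS_tot compares the residual scatter to the total scatter of y about its mean.

Here R² = 0.6008:
- Explained: 60.08% of the variation in y
- Unexplained (residual): 100% − 60.08% = 39.92%
- Rule of thumb (below 0.3 weak; 0.3 to below 0.7 moderate; 0.7 and above strong) → moderate

Calculation: R² = 1 − (SS_res / SS_tot), where SS_res is the sum of squared residuals and SS_tot the total sum of squares.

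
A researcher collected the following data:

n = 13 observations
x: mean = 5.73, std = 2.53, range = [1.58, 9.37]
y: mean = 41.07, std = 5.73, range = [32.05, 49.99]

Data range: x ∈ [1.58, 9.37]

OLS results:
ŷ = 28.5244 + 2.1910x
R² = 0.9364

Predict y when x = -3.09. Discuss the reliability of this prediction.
The equation gives ŷ = 21.7542; however x = -3.09 is 4.67 units below the observed range, so this extrapolated value should not be trusted.

Prediction calculation:
ŷ = 28.5244 + 2.1910 × (-3.09)
ŷ = 21.7542

Reliability:
- Data range: x ∈ [1.58, 9.37]
- Prediction point: x = -3.09 is 4.67 units below the observed range → this is EXTRAPOLATION, not interpolation

Why that matters here:
- There are no observations near this x to validate the fitted line there
- Real relationships often flatten, saturate, or turn nonlinear at extremes
- R² describes fit only over the sampled x values; it says nothing about behaviour beyond them

The R² = 0.9364 only validates the fit within [1.58, 9.37]; treat ŷ = 21.7542 with caution.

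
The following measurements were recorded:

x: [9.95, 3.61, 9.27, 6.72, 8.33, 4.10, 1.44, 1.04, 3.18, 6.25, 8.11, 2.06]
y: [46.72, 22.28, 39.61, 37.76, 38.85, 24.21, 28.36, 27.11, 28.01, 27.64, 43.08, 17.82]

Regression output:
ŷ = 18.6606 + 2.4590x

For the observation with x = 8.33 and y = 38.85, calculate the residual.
Residual = -0.2941

The residual is the difference between the actual value and the predicted value:

Residual = y - ŷ

Step 1: Calculate predicted value
ŷ = 18.6606 + 2.4590 × 8.33
ŷ = 39.1441

Step 2: Calculate residual
Residual = 38.85 - 39.1441
Residual = -0.2941

Sign check: y < ŷ, so the point is below the line and the fit overestimates here.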